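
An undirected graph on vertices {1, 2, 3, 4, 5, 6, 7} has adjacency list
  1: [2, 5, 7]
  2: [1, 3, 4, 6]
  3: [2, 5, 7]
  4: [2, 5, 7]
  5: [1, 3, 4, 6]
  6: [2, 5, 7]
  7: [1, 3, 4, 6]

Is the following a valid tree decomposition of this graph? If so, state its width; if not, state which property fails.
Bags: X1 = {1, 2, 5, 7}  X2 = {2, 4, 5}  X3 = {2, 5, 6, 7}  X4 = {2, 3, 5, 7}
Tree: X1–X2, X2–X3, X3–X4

A tree decomposition must satisfy three properties: every vertex lies in some bag; for every edge, both endpoints lie together in some bag; and for every vertex, the bags containing it form a connected subtree. Here edge (7,4) lies in no bag, so the decomposition is invalid.

No — edge (7,4) lies in no bag.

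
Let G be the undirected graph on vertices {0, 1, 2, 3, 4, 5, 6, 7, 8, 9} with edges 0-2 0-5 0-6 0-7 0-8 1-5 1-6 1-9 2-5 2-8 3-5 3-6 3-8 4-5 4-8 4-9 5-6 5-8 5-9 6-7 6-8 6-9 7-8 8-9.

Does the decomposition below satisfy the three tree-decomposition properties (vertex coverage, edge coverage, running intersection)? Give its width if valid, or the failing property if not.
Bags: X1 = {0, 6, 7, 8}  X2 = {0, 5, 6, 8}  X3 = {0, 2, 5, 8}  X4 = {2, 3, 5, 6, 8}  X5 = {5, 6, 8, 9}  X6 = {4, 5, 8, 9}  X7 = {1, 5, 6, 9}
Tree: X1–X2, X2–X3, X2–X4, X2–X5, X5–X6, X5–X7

No — bags containing vertex 2 are not connected in the tree.

A tree decomposition must satisfy three properties: every vertex lies in some bag; for every edge, both endpoints lie together in some bag; and for every vertex, the bags containing it form a connected subtree. Here bags containing vertex 2 are not connected in the tree, so the decomposition is invalid.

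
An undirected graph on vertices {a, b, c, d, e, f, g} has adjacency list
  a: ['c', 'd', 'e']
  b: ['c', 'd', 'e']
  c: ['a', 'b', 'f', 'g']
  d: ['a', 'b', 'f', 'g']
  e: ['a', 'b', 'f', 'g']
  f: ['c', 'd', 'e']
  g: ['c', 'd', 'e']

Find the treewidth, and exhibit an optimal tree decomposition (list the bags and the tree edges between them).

The largest bag has 4 vertices, giving width 3; this decomposition certifies tw(G) ≤ 3. For the lower bound: the 4 vertex sets {d,f}, {c,g}, {e}, {a} are disjoint, each induces a connected subgraph, and every pair is joined by at least one edge of G. Contracting each set to a single vertex therefore yields K_{4} as a minor, and since treewidth is minor-monotone, tw(G) ≥ tw(K_{4}) = 3. Hence tw(G) = 3 exactly.

Treewidth 3.
Bags: B1 = {c, d, e, f}  B2 = {c, d, e, g}  B3 = {a, c, d, e}  B4 = {b, c, d, e}
Tree: B1–B2, B2–B3, B3–B4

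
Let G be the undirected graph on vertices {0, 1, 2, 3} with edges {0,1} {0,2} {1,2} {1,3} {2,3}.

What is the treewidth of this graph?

2

A width-2 tree decomposition is:
Bags: B1 = {0, 1, 2}  B2 = {1, 2, 3}
Tree: B1–B2
Every bag has size at most 3, so the width is 3 − 1 = 2 and tw(G) ≤ 2. On the other hand G contains the 3-clique {0, 1, 2}. A clique must lie in a single bag of any decomposition, so no decomposition can have width below 2. The upper and lower bounds meet at 2, so that is the treewidth.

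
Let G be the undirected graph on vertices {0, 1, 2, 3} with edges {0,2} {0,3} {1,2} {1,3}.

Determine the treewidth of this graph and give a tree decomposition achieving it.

Every bag has size at most 3, so the width is 3 − 1 = 2 and tw(G) ≤ 2. For the lower bound, G contains the cycle 3–1–2–0–3, so G is not a forest; only forests have treewidth ≤ 1, hence tw(G) ≥ 2. Therefore the treewidth is 2.

Treewidth 2.
Bags: B1 = {1, 2, 3}  B2 = {0, 2, 3}
Tree: B1–B2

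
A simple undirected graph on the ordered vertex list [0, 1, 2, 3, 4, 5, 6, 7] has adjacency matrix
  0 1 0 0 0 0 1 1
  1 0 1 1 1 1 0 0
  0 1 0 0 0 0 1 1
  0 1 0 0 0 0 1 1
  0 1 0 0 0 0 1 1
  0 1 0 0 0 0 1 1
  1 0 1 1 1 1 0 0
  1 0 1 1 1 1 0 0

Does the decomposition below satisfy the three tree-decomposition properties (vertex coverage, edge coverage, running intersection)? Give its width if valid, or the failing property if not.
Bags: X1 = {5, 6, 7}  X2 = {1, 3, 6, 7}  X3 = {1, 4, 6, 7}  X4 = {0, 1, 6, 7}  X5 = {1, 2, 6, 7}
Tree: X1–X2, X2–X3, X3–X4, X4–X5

No — edge (1,5) lies in no bag.

A tree decomposition must satisfy three properties: every vertex lies in some bag; for every edge, both endpoints lie together in some bag; and for every vertex, the bags containing it form a connected subtree. Here edge (1,5) lies in no bag, so the decomposition is invalid.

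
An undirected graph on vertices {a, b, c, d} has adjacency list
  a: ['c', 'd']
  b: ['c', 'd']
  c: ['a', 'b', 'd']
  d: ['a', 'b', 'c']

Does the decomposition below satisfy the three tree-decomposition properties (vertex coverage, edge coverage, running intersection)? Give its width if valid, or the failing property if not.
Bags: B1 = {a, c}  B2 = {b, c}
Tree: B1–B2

A tree decomposition must satisfy three properties: every vertex lies in some bag; for every edge, both endpoints lie together in some bag; and for every vertex, the bags containing it form a connected subtree. Here vertex d appears in no bag, so the decomposition is invalid.

No — vertex d appears in no bag.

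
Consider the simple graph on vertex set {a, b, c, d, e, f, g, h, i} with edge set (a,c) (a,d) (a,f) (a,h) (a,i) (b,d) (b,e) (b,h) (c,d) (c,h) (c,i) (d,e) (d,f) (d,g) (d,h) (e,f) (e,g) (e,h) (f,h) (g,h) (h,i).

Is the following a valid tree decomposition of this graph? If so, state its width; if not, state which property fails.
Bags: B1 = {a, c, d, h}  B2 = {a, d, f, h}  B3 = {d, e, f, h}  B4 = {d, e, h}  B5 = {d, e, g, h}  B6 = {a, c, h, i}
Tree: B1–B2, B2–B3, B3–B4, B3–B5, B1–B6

A tree decomposition must satisfy three properties: every vertex lies in some bag; for every edge, both endpoints lie together in some bag; and for every vertex, the bags containing it form a connected subtree. Here vertex b appears in no bag, so the decomposition is invalid.

No — vertex b appears in no bag.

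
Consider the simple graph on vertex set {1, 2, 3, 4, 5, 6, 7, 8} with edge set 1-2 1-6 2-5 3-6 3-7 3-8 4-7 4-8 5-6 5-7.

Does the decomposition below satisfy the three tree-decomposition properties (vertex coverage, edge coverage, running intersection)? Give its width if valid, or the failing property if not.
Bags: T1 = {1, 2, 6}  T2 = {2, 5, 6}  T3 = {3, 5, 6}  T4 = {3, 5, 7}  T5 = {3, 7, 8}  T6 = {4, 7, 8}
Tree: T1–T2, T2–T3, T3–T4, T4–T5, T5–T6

Yes; width 2.

Checking the three conditions: (i) the bags cover all of {1, 2, 3, 4, 5, 6, 7, 8}; (ii) for each edge, some bag contains both endpoints; (iii) the bags containing any fixed vertex form a subtree. All hold, so the decomposition is valid with width 3 − 1 = 2.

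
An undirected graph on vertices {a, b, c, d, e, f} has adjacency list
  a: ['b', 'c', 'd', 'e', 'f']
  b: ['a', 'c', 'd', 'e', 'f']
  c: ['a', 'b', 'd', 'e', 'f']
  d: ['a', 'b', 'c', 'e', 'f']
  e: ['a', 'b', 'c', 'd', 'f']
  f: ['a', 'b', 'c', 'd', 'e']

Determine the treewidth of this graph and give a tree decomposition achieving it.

Treewidth 5.
Bags: B1 = {a, b, c, d, e, f}
Tree: (single bag)

A single bag containing all 6 vertices is trivially a valid decomposition of width 5. On the other hand G contains the 6-clique {a, b, c, d, e, f}. A clique must lie in a single bag of any decomposition, so no decomposition can have width below 5. The upper and lower bounds meet at 5, so that is the treewidth.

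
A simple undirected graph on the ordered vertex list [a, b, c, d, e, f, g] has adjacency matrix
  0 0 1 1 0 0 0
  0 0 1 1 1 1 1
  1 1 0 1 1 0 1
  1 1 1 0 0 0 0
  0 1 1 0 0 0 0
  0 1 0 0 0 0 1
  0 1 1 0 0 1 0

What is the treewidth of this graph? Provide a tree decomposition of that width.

Treewidth 2.
Bags: B1 = {b, c, g}  B2 = {b, c, e}  B3 = {b, c, d}  B4 = {a, c, d}  B5 = {b, f, g}
Tree: B1–B2, B1–B3, B3–B4, B1–B5

Every bag has size at most 3, so the width is 3 − 1 = 2 and tw(G) ≤ 2. For the lower bound, the 3 vertices {a, c, d} are pairwise adjacent, and any tree decomposition puts a clique entirely inside one bag — forcing width ≥ 2. Combining the bounds, tw(G) = 2.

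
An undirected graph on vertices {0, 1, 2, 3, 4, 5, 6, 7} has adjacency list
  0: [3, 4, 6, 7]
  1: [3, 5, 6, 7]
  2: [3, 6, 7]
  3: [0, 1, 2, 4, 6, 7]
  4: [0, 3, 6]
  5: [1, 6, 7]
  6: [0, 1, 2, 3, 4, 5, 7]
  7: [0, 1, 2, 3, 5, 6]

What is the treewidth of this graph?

3

A width-3 tree decomposition is:
Bags: B1 = {0, 3, 6, 7}  B2 = {1, 3, 6, 7}  B3 = {0, 3, 4, 6}  B4 = {1, 5, 6, 7}  B5 = {2, 3, 6, 7}
Tree: B1–B2, B1–B3, B2–B4, B2–B5
The largest bag has 4 vertices, giving width 3; this decomposition certifies tw(G) ≤ 3. Conversely, {0, 3, 4, 6} is a clique of size 4, and the vertices of any clique must share a bag in every tree decomposition; so some bag has ≥ 4 vertices and tw(G) ≥ 3. Combining the bounds, tw(G) = 3.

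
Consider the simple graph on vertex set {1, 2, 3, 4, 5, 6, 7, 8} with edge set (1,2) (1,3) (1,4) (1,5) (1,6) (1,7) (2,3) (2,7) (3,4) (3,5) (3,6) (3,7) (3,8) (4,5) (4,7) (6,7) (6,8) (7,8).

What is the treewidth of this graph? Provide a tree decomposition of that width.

Treewidth 3.
Bags: B1 = {1, 3, 6, 7}  B2 = {1, 3, 4, 7}  B3 = {3, 6, 7, 8}  B4 = {1, 3, 4, 5}  B5 = {1, 2, 3, 7}
Tree: B1–B2, B1–B3, B2–B4, B2–B5

The largest bag has 4 vertices, giving width 3; this decomposition certifies tw(G) ≤ 3. On the other hand G contains the 4-clique {3, 6, 7, 8}. A clique must lie in a single bag of any decomposition, so no decomposition can have width below 3. Therefore the treewidth is 3.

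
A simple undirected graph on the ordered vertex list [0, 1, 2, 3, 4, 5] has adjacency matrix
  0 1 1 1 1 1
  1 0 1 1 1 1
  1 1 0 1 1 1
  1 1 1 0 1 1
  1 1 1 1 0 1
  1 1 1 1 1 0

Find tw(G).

A width-5 tree decomposition is:
Bags: B1 = {0, 1, 2, 3, 4, 5}
Tree: (single bag)
A single bag containing all 6 vertices is trivially a valid decomposition of width 5. For the lower bound, the 6 vertices {0, 1, 2, 3, 4, 5} are pairwise adjacent, and any tree decomposition puts a clique entirely inside one bag — forcing width ≥ 5. Hence tw(G) = 5 exactly.

5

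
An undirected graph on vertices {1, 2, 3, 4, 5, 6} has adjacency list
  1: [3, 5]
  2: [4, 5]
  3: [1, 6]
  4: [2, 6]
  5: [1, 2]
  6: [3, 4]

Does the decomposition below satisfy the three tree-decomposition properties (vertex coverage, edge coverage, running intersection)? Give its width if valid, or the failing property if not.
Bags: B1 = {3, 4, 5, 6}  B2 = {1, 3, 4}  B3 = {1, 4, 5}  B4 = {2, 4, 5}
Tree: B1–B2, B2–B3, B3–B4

No — bags containing vertex 5 are not connected in the tree.

A tree decomposition must satisfy three properties: every vertex lies in some bag; for every edge, both endpoints lie together in some bag; and for every vertex, the bags containing it form a connected subtree. Here bags containing vertex 5 are not connected in the tree, so the decomposition is invalid.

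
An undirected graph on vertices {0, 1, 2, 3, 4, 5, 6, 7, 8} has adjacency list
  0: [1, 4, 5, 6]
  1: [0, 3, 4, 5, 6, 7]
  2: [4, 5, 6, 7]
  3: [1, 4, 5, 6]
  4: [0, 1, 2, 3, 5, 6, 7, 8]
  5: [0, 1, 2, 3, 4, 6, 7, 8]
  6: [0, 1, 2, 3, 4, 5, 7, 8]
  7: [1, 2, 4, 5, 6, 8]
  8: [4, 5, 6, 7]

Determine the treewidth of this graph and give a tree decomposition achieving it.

Treewidth 4.
One optimal decomposition is:
Bags: B1 = {1, 4, 5, 6, 7}  B2 = {0, 1, 4, 5, 6}  B3 = {1, 3, 4, 5, 6}  B4 = {2, 4, 5, 6, 7}  B5 = {4, 5, 6, 7, 8}
Tree: B1–B2, B1–B3, B1–B4, B4–B5

Every bag has size at most 5, so the width is 5 − 1 = 4 and tw(G) ≤ 4. For the lower bound, the 5 vertices {4, 5, 6, 7, 8} are pairwise adjacent, and any tree decomposition puts a clique entirely inside one bag — forcing width ≥ 4. Combining the bounds, tw(G) = 4.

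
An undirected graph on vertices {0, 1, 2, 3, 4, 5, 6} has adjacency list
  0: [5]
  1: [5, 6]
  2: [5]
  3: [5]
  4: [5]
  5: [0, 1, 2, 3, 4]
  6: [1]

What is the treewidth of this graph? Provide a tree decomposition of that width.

Each bag holds 2 vertices, so the decomposition has width 1, which upper-bounds the treewidth. Since G has at least one edge (e.g. 1–6), it is not an edgeless graph, so tw(G) ≥ 1. The upper and lower bounds meet at 1, so that is the treewidth.

Treewidth 1.
One optimal decomposition is:
Bags: B1 = {1, 6}  B2 = {1, 5}  B3 = {2, 5}  B4 = {3, 5}  B5 = {0, 5}  B6 = {4, 5}
Tree: B1–B2, B2–B3, B3–B4, B2–B5, B2–B6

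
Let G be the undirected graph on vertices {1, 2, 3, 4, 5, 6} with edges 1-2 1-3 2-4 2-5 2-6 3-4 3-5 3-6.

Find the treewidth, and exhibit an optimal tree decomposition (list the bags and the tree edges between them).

Treewidth 2.
Bags: B1 = {1, 2, 3}  B2 = {2, 3, 5}  B3 = {2, 3, 6}  B4 = {2, 3, 4}
Tree: B1–B2, B2–B3, B3–B4

Every bag has size at most 3, so the width is 3 − 1 = 2 and tw(G) ≤ 2. The edges 1–3–5–2–1 form a cycle, so G is not a tree and its treewidth is at least 2. The upper and lower bounds meet at 2, so that is the treewidth.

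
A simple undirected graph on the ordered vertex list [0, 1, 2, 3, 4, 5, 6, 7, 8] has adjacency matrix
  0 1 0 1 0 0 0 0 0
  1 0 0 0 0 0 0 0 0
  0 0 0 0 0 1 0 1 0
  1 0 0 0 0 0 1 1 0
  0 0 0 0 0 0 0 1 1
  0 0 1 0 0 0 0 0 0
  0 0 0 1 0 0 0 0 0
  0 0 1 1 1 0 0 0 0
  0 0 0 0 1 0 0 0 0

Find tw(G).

A width-1 tree decomposition is:
Bags: B1 = {3, 7}  B2 = {2, 7}  B3 = {3, 6}  B4 = {2, 5}  B5 = {4, 7}  B6 = {0, 3}  B7 = {0, 1}  B8 = {4, 8}
Tree: B1–B2, B1–B3, B2–B4, B1–B5, B1–B6, B6–B7, B5–B8
The largest bag has 2 vertices, giving width 1; this decomposition certifies tw(G) ≤ 1. G has an edge, so its treewidth is at least 1. Hence tw(G) = 1 exactly.

1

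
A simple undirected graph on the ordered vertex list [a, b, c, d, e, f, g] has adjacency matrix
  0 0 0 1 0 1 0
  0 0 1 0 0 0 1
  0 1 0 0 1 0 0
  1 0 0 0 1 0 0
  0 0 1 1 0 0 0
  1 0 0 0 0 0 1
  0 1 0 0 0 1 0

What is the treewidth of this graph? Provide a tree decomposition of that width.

Treewidth 2.
One such decomposition:
Bags: B1 = {a, d, e}  B2 = {a, c, e}  B3 = {a, b, c}  B4 = {a, b, g}  B5 = {a, f, g}
Tree: B1–B2, B2–B3, B3–B4, B4–B5

Every bag has size at most 3, so the width is 3 − 1 = 2 and tw(G) ≤ 2. For the lower bound, G contains the cycle a–d–e–c–b–g–f–a, so G is not a forest; only forests have treewidth ≤ 1, hence tw(G) ≥ 2. Therefore the treewidth is 2.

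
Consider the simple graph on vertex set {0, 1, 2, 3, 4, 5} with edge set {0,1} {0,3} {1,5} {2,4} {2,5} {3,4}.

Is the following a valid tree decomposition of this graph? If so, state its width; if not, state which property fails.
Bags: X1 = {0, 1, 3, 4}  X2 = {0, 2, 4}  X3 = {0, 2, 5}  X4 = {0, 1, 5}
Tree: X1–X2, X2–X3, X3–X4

A tree decomposition must satisfy three properties: every vertex lies in some bag; for every edge, both endpoints lie together in some bag; and for every vertex, the bags containing it form a connected subtree. Here bags containing vertex 1 are not connected in the tree, so the decomposition is invalid.

No — bags containing vertex 1 are not connected in the tree.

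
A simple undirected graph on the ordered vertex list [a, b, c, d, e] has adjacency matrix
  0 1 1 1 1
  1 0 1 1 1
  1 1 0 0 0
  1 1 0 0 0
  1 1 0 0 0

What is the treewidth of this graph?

2

A width-2 tree decomposition is:
Bags: B1 = {a, b, e}  B2 = {a, b, c}  B3 = {a, b, d}
Tree: B1–B2, B2–B3
Every bag has size at most 3, so the width is 3 − 1 = 2 and tw(G) ≤ 2. Conversely, {a, b, d} is a clique of size 3, and the vertices of any clique must share a bag in every tree decomposition; so some bag has ≥ 3 vertices and tw(G) ≥ 2. Combining the bounds, tw(G) = 2.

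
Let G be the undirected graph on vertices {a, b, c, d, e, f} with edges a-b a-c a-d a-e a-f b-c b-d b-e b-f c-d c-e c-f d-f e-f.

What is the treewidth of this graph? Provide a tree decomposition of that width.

Treewidth 4.
Bags: B1 = {a, b, c, d, f}  B2 = {a, b, c, e, f}
Tree: B1–B2

Every bag has size at most 5, so the width is 5 − 1 = 4 and tw(G) ≤ 4. Conversely, {a, b, c, d, f} is a clique of size 5, and the vertices of any clique must share a bag in every tree decomposition; so some bag has ≥ 5 vertices and tw(G) ≥ 4. Combining the bounds, tw(G) = 4.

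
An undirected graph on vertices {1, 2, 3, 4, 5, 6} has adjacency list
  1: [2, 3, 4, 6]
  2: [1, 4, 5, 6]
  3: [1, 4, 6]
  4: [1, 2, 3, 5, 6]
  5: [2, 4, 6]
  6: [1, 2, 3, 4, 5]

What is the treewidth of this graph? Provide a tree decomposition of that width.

Every bag has size at most 4, so the width is 4 − 1 = 3 and tw(G) ≤ 3. Conversely, {1, 2, 4, 6} is a clique of size 4, and the vertices of any clique must share a bag in every tree decomposition; so some bag has ≥ 4 vertices and tw(G) ≥ 3. Therefore the treewidth is 3.

Treewidth 3.
Bags: B1 = {2, 4, 5, 6}  B2 = {1, 2, 4, 6}  B3 = {1, 3, 4, 6}
Tree: B1–B2, B2–B3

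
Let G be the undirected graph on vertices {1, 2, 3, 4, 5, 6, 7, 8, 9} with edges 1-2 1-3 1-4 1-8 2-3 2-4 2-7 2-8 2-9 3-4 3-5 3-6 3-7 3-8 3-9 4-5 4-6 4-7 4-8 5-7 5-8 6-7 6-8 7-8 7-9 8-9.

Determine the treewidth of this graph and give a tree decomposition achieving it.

Treewidth 4.
Bags: B1 = {3, 4, 6, 7, 8}  B2 = {2, 3, 4, 7, 8}  B3 = {2, 3, 7, 8, 9}  B4 = {1, 2, 3, 4, 8}  B5 = {3, 4, 5, 7, 8}
Tree: B1–B2, B2–B3, B2–B4, B2–B5

Each bag holds 5 vertices, so the decomposition has width 4, which upper-bounds the treewidth. For the lower bound, the 5 vertices {2, 3, 7, 8, 9} are pairwise adjacent, and any tree decomposition puts a clique entirely inside one bag — forcing width ≥ 4. Therefore the treewidth is 4.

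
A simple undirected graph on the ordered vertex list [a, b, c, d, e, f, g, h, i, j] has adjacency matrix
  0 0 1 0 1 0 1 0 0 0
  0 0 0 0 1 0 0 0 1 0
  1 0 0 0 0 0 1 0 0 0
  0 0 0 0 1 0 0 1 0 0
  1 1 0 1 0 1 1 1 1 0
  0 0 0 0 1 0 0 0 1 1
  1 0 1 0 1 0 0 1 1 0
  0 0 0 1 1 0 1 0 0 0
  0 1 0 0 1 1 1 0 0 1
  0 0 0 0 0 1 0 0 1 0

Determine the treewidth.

A width-2 tree decomposition is:
Bags: B1 = {e, f, i}  B2 = {e, g, i}  B3 = {e, g, h}  B4 = {d, e, h}  B5 = {b, e, i}  B6 = {a, e, g}  B7 = {a, c, g}  B8 = {f, i, j}
Tree: B1–B2, B2–B3, B3–B4, B1–B5, B2–B6, B6–B7, B1–B8
The largest bag has 3 vertices, giving width 2; this decomposition certifies tw(G) ≤ 2. Conversely, {f, i, j} is a clique of size 3, and the vertices of any clique must share a bag in every tree decomposition; so some bag has ≥ 3 vertices and tw(G) ≥ 2. Hence tw(G) = 2 exactly.

2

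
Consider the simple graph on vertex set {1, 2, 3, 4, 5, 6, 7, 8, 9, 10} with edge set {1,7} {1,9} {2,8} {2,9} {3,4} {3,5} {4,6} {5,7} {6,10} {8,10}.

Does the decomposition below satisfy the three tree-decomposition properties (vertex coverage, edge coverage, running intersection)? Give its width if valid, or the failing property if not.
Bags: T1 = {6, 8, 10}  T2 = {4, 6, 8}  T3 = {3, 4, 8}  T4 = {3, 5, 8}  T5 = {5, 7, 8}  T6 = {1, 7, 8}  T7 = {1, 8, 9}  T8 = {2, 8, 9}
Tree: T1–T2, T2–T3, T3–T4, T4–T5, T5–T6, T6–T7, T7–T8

Yes; width 2.

Every vertex of G appears in some bag (union = {1, 2, 3, 4, 5, 6, 7, 8, 9, 10}); every edge is covered by a bag; and for each vertex v the set of bags containing v is connected in the bag tree. The decomposition is therefore valid. The largest bag has 3 vertices, so the width is 2.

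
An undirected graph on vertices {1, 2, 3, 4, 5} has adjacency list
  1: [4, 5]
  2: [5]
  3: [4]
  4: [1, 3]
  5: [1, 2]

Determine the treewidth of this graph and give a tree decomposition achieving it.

Each bag holds 2 vertices, so the decomposition has width 1, which upper-bounds the treewidth. Any graph with an edge has treewidth ≥ 1, and G has the edge 2–5. Combining the bounds, tw(G) = 1.

Treewidth 1.
One such decomposition:
Bags: B1 = {2, 5}  B2 = {1, 5}  B3 = {1, 4}  B4 = {3, 4}
Tree: B1–B2, B2–B3, B3–B4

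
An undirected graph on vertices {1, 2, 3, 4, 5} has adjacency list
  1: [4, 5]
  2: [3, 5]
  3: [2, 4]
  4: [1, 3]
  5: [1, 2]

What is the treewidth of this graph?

2

A width-2 tree decomposition is:
Bags: B1 = {2, 3, 5}  B2 = {1, 3, 5}  B3 = {1, 3, 4}
Tree: B1–B2, B2–B3
Every bag has size at most 3, so the width is 3 − 1 = 2 and tw(G) ≤ 2. Since 3–2–5–1–4–3 is a cycle in G, G is not acyclic. Forests are exactly the graphs of treewidth ≤ 1, so tw(G) ≥ 2. Hence tw(G) = 2 exactly.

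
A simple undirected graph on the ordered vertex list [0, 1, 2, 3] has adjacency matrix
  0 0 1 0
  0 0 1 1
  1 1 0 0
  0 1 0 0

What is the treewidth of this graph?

1

A width-1 tree decomposition is:
Bags: B1 = {0, 2}  B2 = {1, 2}  B3 = {1, 3}
Tree: B1–B2, B2–B3
The largest bag has 2 vertices, giving width 1; this decomposition certifies tw(G) ≤ 1. Since G has at least one edge (e.g. 0–2), it is not an edgeless graph, so tw(G) ≥ 1. Therefore the treewidth is 1.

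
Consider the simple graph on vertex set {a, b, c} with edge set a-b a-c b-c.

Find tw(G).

A width-2 tree decomposition is:
Bags: B1 = {a, b, c}
Tree: (single bag)
With just one bag of size 3, the width is 3 − 1 = 2, so tw(G) ≤ 2. Conversely, {a, b, c} is a clique of size 3, and the vertices of any clique must share a bag in every tree decomposition; so some bag has ≥ 3 vertices and tw(G) ≥ 2. The upper and lower bounds meet at 2, so that is the treewidth.

2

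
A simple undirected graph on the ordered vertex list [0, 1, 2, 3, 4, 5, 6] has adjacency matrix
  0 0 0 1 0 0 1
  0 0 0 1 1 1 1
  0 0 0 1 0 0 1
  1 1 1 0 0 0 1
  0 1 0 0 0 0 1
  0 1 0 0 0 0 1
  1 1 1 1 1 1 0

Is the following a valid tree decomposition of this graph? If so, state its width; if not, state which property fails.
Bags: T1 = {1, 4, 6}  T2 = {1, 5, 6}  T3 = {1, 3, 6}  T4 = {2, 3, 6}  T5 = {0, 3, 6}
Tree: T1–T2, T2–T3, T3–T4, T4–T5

Yes; width 2.

Every vertex of G appears in some bag (union = {0, 1, 2, 3, 4, 5, 6}); every edge is covered by a bag; and for each vertex v the set of bags containing v is connected in the bag tree. The decomposition is therefore valid. The largest bag has 3 vertices, so the width is 2.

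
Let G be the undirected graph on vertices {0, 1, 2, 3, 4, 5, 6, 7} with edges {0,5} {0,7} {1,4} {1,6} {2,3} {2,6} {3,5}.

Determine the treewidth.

1

A width-1 tree decomposition is:
Bags: B1 = {1, 4}  B2 = {1, 6}  B3 = {2, 6}  B4 = {2, 3}  B5 = {3, 5}  B6 = {0, 5}  B7 = {0, 7}
Tree: B1–B2, B2–B3, B3–B4, B4–B5, B5–B6, B6–B7
Each bag holds 2 vertices, so the decomposition has width 1, which upper-bounds the treewidth. Any graph with an edge has treewidth ≥ 1, and G has the edge 4–1. Combining the bounds, tw(G) = 1.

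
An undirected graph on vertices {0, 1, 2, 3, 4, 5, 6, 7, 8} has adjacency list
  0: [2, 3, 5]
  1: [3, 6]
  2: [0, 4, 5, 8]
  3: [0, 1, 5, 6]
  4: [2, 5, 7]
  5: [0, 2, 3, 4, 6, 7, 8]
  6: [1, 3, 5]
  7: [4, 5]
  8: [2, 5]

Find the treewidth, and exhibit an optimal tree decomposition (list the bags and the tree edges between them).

Treewidth 2.
One optimal decomposition is:
Bags: B1 = {0, 2, 5}  B2 = {2, 5, 8}  B3 = {2, 4, 5}  B4 = {4, 5, 7}  B5 = {0, 3, 5}  B6 = {3, 5, 6}  B7 = {1, 3, 6}
Tree: B1–B2, B1–B3, B3–B4, B1–B5, B5–B6, B6–B7

Every bag has size at most 3, so the width is 3 − 1 = 2 and tw(G) ≤ 2. Conversely, {1, 3, 6} is a clique of size 3, and the vertices of any clique must share a bag in every tree decomposition; so some bag has ≥ 3 vertices and tw(G) ≥ 2. Therefore the treewidth is 2.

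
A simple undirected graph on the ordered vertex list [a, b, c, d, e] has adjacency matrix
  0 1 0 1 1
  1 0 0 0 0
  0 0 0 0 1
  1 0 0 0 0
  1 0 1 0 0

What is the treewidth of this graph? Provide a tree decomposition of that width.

Treewidth 1.
One optimal decomposition is:
Bags: B1 = {a, d}  B2 = {a, b}  B3 = {a, e}  B4 = {c, e}
Tree: B1–B2, B1–B3, B3–B4

Every bag has size at most 2, so the width is 2 − 1 = 1 and tw(G) ≤ 1. Any graph with an edge has treewidth ≥ 1, and G has the edge d–a. Combining the bounds, tw(G) = 1.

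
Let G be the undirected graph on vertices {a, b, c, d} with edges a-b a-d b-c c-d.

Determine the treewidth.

2

A width-2 tree decomposition is:
Bags: B1 = {b, c, d}  B2 = {a, b, d}
Tree: B1–B2
The largest bag has 3 vertices, giving width 2; this decomposition certifies tw(G) ≤ 2. Since b–c–d–a–b is a cycle in G, G is not acyclic. Forests are exactly the graphs of treewidth ≤ 1, so tw(G) ≥ 2. Hence tw(G) = 2 exactly.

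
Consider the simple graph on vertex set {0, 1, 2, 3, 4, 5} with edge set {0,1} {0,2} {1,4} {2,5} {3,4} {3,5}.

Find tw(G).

2

A width-2 tree decomposition is:
Bags: B1 = {1, 3, 4}  B2 = {1, 3, 5}  B3 = {1, 2, 5}  B4 = {0, 1, 2}
Tree: B1–B2, B2–B3, B3–B4
The largest bag has 3 vertices, giving width 2; this decomposition certifies tw(G) ≤ 2. The edges 1–4–3–5–2–0–1 form a cycle, so G is not a tree and its treewidth is at least 2. The upper and lower bounds meet at 2, so that is the treewidth.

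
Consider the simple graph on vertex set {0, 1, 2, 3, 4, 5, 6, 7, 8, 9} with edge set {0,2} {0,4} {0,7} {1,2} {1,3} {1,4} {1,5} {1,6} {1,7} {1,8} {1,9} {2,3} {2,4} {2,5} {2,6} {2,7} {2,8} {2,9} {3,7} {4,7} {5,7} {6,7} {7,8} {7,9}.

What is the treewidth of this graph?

A width-3 tree decomposition is:
Bags: B1 = {1, 2, 7, 9}  B2 = {1, 2, 4, 7}  B3 = {0, 2, 4, 7}  B4 = {1, 2, 6, 7}  B5 = {1, 2, 3, 7}  B6 = {1, 2, 7, 8}  B7 = {1, 2, 5, 7}
Tree: B1–B2, B2–B3, B2–B4, B1–B5, B5–B6, B2–B7
Every bag has size at most 4, so the width is 4 − 1 = 3 and tw(G) ≤ 3. For the lower bound, the 4 vertices {0, 2, 4, 7} are pairwise adjacent, and any tree decomposition puts a clique entirely inside one bag — forcing width ≥ 3. Hence tw(G) = 3 exactly.

3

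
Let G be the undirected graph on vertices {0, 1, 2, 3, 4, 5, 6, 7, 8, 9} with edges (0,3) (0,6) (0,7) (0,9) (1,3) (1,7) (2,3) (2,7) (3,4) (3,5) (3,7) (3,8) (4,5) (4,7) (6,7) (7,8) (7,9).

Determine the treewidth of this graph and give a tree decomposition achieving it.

Treewidth 2.
Bags: B1 = {3, 7, 8}  B2 = {2, 3, 7}  B3 = {1, 3, 7}  B4 = {3, 4, 7}  B5 = {0, 3, 7}  B6 = {3, 4, 5}  B7 = {0, 7, 9}  B8 = {0, 6, 7}
Tree: B1–B2, B2–B3, B2–B4, B2–B5, B4–B6, B5–B7, B7–B8

Every bag has size at most 3, so the width is 3 − 1 = 2 and tw(G) ≤ 2. For the lower bound, the 3 vertices {3, 4, 5} are pairwise adjacent, and any tree decomposition puts a clique entirely inside one bag — forcing width ≥ 2. Therefore the treewidth is 2.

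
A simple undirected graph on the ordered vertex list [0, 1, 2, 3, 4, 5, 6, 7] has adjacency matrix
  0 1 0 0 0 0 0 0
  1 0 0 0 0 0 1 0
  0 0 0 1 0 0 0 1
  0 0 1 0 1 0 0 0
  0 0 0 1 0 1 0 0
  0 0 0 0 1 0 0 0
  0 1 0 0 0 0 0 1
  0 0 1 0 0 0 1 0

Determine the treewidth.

A width-1 tree decomposition is:
Bags: B1 = {0, 1}  B2 = {1, 6}  B3 = {6, 7}  B4 = {2, 7}  B5 = {2, 3}  B6 = {3, 4}  B7 = {4, 5}
Tree: B1–B2, B2–B3, B3–B4, B4–B5, B5–B6, B6–B7
The largest bag has 2 vertices, giving width 1; this decomposition certifies tw(G) ≤ 1. Since G has at least one edge (e.g. 0–1), it is not an edgeless graph, so tw(G) ≥ 1. The upper and lower bounds meet at 1, so that is the treewidth.

1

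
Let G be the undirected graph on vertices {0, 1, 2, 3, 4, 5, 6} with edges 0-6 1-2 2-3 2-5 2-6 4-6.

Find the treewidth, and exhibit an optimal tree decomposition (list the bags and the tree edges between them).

Every bag has size at most 2, so the width is 2 − 1 = 1 and tw(G) ≤ 1. Any graph with an edge has treewidth ≥ 1, and G has the edge 6–2. Therefore the treewidth is 1.

Treewidth 1.
Bags: B1 = {2, 6}  B2 = {4, 6}  B3 = {1, 2}  B4 = {2, 3}  B5 = {0, 6}  B6 = {2, 5}
Tree: B1–B2, B1–B3, B3–B4, B1–B5, B1–B6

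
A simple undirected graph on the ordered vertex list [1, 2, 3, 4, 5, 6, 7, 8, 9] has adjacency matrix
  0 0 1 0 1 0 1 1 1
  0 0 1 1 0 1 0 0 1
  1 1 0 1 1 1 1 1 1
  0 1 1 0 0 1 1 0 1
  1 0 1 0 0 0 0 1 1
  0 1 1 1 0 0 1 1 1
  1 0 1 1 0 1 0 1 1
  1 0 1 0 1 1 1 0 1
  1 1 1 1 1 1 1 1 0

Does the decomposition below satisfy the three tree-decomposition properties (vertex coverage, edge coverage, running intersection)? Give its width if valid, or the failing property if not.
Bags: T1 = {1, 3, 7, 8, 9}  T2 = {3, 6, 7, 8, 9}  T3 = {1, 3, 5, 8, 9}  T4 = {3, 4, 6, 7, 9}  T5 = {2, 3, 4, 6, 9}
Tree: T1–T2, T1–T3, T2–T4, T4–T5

Yes; width 4.

Checking the three conditions: (i) the bags cover all of {1, 2, 3, 4, 5, 6, 7, 8, 9}; (ii) for each edge, some bag contains both endpoints; (iii) the bags containing any fixed vertex form a subtree. All hold, so the decomposition is valid with width 5 − 1 = 4.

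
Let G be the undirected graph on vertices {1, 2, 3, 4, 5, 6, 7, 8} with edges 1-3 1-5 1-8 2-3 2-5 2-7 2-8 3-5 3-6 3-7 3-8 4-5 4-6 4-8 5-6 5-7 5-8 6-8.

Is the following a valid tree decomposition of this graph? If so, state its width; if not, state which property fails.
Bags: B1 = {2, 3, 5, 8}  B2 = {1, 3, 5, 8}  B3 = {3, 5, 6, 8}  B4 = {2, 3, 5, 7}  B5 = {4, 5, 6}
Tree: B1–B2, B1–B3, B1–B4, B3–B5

A tree decomposition must satisfy three properties: every vertex lies in some bag; for every edge, both endpoints lie together in some bag; and for every vertex, the bags containing it form a connected subtree. Here edge (8,4) lies in no bag, so the decomposition is invalid.

No — edge (8,4) lies in no bag.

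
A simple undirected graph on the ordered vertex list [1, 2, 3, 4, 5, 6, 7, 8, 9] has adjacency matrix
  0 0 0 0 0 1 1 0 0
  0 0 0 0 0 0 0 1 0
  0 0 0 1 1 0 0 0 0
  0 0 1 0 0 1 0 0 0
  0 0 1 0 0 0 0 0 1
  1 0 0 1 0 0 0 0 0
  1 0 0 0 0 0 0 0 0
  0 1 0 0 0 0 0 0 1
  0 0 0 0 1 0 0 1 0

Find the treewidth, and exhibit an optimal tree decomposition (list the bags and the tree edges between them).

Treewidth 1.
Bags: B1 = {2, 8}  B2 = {8, 9}  B3 = {5, 9}  B4 = {3, 5}  B5 = {3, 4}  B6 = {4, 6}  B7 = {1, 6}  B8 = {1, 7}
Tree: B1–B2, B2–B3, B3–B4, B4–B5, B5–B6, B6–B7, B7–B8

Each bag holds 2 vertices, so the decomposition has width 1, which upper-bounds the treewidth. Since G has at least one edge (e.g. 2–8), it is not an edgeless graph, so tw(G) ≥ 1. Combining the bounds, tw(G) = 1.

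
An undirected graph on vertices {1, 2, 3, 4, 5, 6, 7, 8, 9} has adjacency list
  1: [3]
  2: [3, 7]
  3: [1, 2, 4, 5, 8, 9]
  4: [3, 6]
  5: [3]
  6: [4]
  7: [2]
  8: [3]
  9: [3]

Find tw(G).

1

A width-1 tree decomposition is:
Bags: B1 = {1, 3}  B2 = {3, 9}  B3 = {3, 4}  B4 = {2, 3}  B5 = {3, 8}  B6 = {2, 7}  B7 = {3, 5}  B8 = {4, 6}
Tree: B1–B2, B2–B3, B1–B4, B2–B5, B4–B6, B5–B7, B3–B8
Each bag holds 2 vertices, so the decomposition has width 1, which upper-bounds the treewidth. Since G has at least one edge (e.g. 3–1), it is not an edgeless graph, so tw(G) ≥ 1. Combining the bounds, tw(G) = 1.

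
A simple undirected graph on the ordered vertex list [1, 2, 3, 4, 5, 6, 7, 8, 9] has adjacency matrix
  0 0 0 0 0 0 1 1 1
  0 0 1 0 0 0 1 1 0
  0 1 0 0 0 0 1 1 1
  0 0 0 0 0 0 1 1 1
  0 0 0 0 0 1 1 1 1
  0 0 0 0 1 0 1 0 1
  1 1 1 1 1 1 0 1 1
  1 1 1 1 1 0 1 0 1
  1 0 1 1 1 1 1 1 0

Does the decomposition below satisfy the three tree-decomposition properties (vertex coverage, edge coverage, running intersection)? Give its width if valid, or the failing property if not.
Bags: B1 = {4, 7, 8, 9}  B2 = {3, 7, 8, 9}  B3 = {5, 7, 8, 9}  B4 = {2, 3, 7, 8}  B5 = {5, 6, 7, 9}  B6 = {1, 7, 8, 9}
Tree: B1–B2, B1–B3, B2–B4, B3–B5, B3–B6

Every vertex of G appears in some bag (union = {1, 2, 3, 4, 5, 6, 7, 8, 9}); every edge is covered by a bag; and for each vertex v the set of bags containing v is connected in the bag tree. The decomposition is therefore valid. The largest bag has 4 vertices, so the width is 3.

Yes; width 3.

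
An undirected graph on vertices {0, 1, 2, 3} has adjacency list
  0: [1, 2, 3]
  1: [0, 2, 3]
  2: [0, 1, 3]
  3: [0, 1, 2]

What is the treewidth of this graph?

3

A width-3 tree decomposition is:
Bags: B1 = {0, 1, 2, 3}
Tree: (single bag)
A single bag containing all 4 vertices is trivially a valid decomposition of width 3. For the lower bound, the 4 vertices {0, 1, 2, 3} are pairwise adjacent, and any tree decomposition puts a clique entirely inside one bag — forcing width ≥ 3. Hence tw(G) = 3 exactly.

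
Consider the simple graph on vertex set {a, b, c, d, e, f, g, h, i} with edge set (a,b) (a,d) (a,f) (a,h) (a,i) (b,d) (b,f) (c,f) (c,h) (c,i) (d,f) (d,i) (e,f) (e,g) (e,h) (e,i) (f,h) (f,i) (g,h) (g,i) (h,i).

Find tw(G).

A width-3 tree decomposition is:
Bags: B1 = {a, b, d, f}  B2 = {a, d, f, i}  B3 = {a, f, h, i}  B4 = {e, f, h, i}  B5 = {c, f, h, i}  B6 = {e, g, h, i}
Tree: B1–B2, B2–B3, B3–B4, B3–B5, B4–B6
Every bag has size at most 4, so the width is 4 − 1 = 3 and tw(G) ≤ 3. Conversely, {e, g, h, i} is a clique of size 4, and the vertices of any clique must share a bag in every tree decomposition; so some bag has ≥ 4 vertices and tw(G) ≥ 3. Combining the bounds, tw(G) = 3.

3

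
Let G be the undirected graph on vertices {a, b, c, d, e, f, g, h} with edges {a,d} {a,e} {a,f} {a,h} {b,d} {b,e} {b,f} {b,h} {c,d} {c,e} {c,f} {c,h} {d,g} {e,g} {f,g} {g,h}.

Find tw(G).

4

A width-4 tree decomposition is:
Bags: B1 = {a, d, e, f, h}  B2 = {b, d, e, f, h}  B3 = {c, d, e, f, h}  B4 = {d, e, f, g, h}
Tree: B1–B2, B2–B3, B3–B4
Each bag holds 5 vertices, so the decomposition has width 4, which upper-bounds the treewidth. For the lower bound: the 5 vertex sets {a,e}, {b,h}, {c,d}, {f}, {g} are disjoint, each induces a connected subgraph, and every pair is joined by at least one edge of G. Contracting each set to a single vertex therefore yields K_{5} as a minor, and since treewidth is minor-monotone, tw(G) ≥ tw(K_{5}) = 4. Therefore the treewidth is 4.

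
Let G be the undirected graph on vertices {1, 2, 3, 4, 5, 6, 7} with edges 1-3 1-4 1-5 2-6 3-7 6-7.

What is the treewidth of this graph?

1

A width-1 tree decomposition is:
Bags: B1 = {6, 7}  B2 = {3, 7}  B3 = {2, 6}  B4 = {1, 3}  B5 = {1, 4}  B6 = {1, 5}
Tree: B1–B2, B1–B3, B2–B4, B4–B5, B4–B6
Each bag holds 2 vertices, so the decomposition has width 1, which upper-bounds the treewidth. G has an edge, so its treewidth is at least 1. Combining the bounds, tw(G) = 1.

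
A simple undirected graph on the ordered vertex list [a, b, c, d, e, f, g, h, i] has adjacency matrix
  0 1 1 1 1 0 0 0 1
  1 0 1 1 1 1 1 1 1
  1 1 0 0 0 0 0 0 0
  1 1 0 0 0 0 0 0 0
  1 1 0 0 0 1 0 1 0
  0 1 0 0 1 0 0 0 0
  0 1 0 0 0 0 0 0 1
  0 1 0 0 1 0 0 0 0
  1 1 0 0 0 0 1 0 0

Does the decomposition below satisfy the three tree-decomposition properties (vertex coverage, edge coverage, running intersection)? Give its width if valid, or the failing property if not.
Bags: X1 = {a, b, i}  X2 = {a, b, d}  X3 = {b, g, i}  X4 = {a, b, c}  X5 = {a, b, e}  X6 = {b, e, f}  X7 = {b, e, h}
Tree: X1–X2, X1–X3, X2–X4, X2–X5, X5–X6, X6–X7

Every vertex of G appears in some bag (union = {a, b, c, d, e, f, g, h, i}); every edge is covered by a bag; and for each vertex v the set of bags containing v is connected in the bag tree. The decomposition is therefore valid. The largest bag has 3 vertices, so the width is 2.

Yes; width 2.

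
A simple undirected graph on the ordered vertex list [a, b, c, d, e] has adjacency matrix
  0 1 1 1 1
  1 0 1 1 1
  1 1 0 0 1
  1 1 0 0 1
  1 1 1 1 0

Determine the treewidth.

A width-3 tree decomposition is:
Bags: B1 = {a, b, d, e}  B2 = {a, b, c, e}
Tree: B1–B2
The largest bag has 4 vertices, giving width 3; this decomposition certifies tw(G) ≤ 3. For the lower bound, the 4 vertices {a, b, d, e} are pairwise adjacent, and any tree decomposition puts a clique entirely inside one bag — forcing width ≥ 3. Therefore the treewidth is 3.

3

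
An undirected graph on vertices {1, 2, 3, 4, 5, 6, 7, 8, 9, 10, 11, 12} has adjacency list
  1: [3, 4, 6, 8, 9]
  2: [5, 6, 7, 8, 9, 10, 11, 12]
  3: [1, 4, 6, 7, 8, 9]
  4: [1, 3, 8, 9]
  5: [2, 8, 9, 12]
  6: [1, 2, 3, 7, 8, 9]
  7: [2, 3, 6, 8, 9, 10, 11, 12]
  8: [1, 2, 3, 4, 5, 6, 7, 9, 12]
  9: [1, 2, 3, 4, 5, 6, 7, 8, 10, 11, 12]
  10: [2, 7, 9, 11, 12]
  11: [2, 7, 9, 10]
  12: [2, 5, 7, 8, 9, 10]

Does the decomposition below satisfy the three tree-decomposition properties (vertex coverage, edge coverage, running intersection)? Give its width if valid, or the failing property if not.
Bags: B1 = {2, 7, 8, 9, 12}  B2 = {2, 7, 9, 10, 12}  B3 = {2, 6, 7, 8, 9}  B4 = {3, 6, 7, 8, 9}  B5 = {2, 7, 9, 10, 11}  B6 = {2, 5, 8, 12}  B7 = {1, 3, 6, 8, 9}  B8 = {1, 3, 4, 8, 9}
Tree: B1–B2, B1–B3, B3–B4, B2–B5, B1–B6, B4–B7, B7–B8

A tree decomposition must satisfy three properties: every vertex lies in some bag; for every edge, both endpoints lie together in some bag; and for every vertex, the bags containing it form a connected subtree. Here edge (9,5) lies in no bag, so the decomposition is invalid.

No — edge (9,5) lies in no bag.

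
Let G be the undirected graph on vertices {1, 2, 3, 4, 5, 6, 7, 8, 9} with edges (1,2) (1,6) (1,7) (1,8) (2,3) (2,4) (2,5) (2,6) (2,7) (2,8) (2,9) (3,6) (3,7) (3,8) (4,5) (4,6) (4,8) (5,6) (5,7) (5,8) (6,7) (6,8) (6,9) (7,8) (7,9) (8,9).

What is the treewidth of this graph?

A width-4 tree decomposition is:
Bags: B1 = {2, 5, 6, 7, 8}  B2 = {2, 6, 7, 8, 9}  B3 = {2, 3, 6, 7, 8}  B4 = {2, 4, 5, 6, 8}  B5 = {1, 2, 6, 7, 8}
Tree: B1–B2, B1–B3, B1–B4, B1–B5
Each bag holds 5 vertices, so the decomposition has width 4, which upper-bounds the treewidth. For the lower bound, the 5 vertices {2, 4, 5, 6, 8} are pairwise adjacent, and any tree decomposition puts a clique entirely inside one bag — forcing width ≥ 4. The upper and lower bounds meet at 4, so that is the treewidth.

4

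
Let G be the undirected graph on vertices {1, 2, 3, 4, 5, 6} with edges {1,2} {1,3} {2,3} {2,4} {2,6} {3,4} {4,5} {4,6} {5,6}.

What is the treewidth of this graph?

2

A width-2 tree decomposition is:
Bags: B1 = {1, 2, 3}  B2 = {2, 3, 4}  B3 = {2, 4, 6}  B4 = {4, 5, 6}
Tree: B1–B2, B2–B3, B3–B4
Every bag has size at most 3, so the width is 3 − 1 = 2 and tw(G) ≤ 2. Conversely, {1, 2, 3} is a clique of size 3, and the vertices of any clique must share a bag in every tree decomposition; so some bag has ≥ 3 vertices and tw(G) ≥ 2. The upper and lower bounds meet at 2, so that is the treewidth.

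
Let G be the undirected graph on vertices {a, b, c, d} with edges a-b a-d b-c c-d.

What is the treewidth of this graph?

A width-2 tree decomposition is:
Bags: B1 = {a, b, c}  B2 = {a, c, d}
Tree: B1–B2
Every bag has size at most 3, so the width is 3 − 1 = 2 and tw(G) ≤ 2. For the lower bound, G contains the cycle c–b–a–d–c, so G is not a forest; only forests have treewidth ≤ 1, hence tw(G) ≥ 2. Combining the bounds, tw(G) = 2.

2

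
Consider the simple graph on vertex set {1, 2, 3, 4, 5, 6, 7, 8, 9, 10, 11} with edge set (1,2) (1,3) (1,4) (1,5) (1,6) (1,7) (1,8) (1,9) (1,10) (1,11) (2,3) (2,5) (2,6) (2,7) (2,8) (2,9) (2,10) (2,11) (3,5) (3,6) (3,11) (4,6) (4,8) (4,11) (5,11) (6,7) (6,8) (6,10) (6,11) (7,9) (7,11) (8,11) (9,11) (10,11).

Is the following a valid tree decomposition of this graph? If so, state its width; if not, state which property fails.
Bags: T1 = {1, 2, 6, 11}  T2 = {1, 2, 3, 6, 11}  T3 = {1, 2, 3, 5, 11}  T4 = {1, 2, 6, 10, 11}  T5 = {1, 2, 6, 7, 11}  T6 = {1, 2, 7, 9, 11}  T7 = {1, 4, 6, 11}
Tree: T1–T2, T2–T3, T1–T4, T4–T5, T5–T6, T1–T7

A tree decomposition must satisfy three properties: every vertex lies in some bag; for every edge, both endpoints lie together in some bag; and for every vertex, the bags containing it form a connected subtree. Here vertex 8 appears in no bag, so the decomposition is invalid.

No — vertex 8 appears in no bag.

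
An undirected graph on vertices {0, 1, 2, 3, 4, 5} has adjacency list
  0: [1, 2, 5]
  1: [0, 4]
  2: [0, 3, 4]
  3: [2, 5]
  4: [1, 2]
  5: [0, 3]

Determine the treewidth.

A width-2 tree decomposition is:
Bags: B1 = {2, 3, 5}  B2 = {0, 2, 5}  B3 = {0, 2, 4}  B4 = {0, 1, 4}
Tree: B1–B2, B2–B3, B3–B4
Every bag has size at most 3, so the width is 3 − 1 = 2 and tw(G) ≤ 2. For the lower bound, G contains the cycle 3–5–0–2–3, so G is not a forest; only forests have treewidth ≤ 1, hence tw(G) ≥ 2. Therefore the treewidth is 2.

2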